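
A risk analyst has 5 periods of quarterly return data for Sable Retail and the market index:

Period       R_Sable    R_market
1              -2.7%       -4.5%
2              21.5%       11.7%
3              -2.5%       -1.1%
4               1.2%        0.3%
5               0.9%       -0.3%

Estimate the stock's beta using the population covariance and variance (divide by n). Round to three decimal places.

1.616

Mean R_i = (-2.7 + 21.5 − 2.5 + 1.2 + 0.9) / 5 = 3.6800%
Mean R_m = (-4.5 + 11.7 − 1.1 + 0.3 − 0.3) / 5 = 1.2200%
Σ(R_i − R̄_i)(R_m − R̄_m) = 244.0920  ⇒  Cov = 244.0920 / 5 = 48.8184
Σ(R_m − R̄_m)² = 151.0880  ⇒  Var(R_m) = 151.0880 / 5 = 30.2176
β = Cov / Var(R_m) = 48.8184 / 30.2176 = 1.6156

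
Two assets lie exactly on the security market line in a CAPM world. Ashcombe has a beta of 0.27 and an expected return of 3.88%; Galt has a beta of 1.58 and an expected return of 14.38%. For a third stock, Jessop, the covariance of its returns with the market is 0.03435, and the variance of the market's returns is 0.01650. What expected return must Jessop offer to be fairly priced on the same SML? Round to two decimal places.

MRP = (14.38% − 3.88%) / (1.58 − 0.27) = 8.0153%
R_f = 3.88% − 0.27 × 8.0153% = 1.7159%
β_Jessop = Cov / Var(R_m) = 0.03435 / 0.01650 = 2.0818
E(R_Jessop) = R_f + β × MRP = 1.7159% + 2.0818 × 8.0153% = 18.40%

18.40%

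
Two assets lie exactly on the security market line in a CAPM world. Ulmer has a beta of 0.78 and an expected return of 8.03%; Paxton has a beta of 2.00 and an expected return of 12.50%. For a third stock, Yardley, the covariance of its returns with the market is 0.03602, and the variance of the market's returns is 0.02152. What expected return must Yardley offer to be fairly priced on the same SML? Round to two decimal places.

MRP = (12.50% − 8.03%) / (2.00 − 0.78) = 3.6639%
R_f = 8.03% − 0.78 × 3.6639% = 5.1722%
β_Yardley = Cov / Var(R_m) = 0.03602 / 0.02152 = 1.6738
E(R_Yardley) = R_f + β × MRP = 5.1722% + 1.6738 × 3.6639% = 11.30%

11.30%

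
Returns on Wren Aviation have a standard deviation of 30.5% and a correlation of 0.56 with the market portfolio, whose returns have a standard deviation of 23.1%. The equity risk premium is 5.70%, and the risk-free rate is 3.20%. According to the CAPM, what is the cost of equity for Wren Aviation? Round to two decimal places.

7.41%

β = ρ × σ_i / σ_m = 0.56 × 30.5% / 23.1% = 0.7394
E(R) = 3.20% + 0.7394 × 5.70% = 7.41%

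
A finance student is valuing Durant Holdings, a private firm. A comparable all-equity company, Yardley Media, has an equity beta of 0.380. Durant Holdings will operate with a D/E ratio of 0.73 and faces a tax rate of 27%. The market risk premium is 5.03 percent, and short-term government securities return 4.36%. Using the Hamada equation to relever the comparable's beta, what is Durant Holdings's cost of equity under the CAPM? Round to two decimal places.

β_L = β_U × [1 + (1 − t)(D/E)] = 0.380 × [1 + (1 − 0.27) × 0.73]
    = 0.380 × [1 + 0.73 × 0.73] = 0.380 × 1.5329 = 0.5825
E(R) = R_f + β_L × MRP = 4.36% + 0.5825 × 5.03% = 7.29%

7.29%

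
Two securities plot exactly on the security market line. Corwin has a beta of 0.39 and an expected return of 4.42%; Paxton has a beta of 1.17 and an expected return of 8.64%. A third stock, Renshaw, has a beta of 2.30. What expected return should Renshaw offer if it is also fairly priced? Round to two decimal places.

14.75%

MRP (SML slope) = (8.64% − 4.42%) / (1.17 − 0.39) = 4.22% / 0.78 = 5.4103%
R_f (intercept) = 4.42% − 0.39 × 5.4103% = 2.3100%
E(R_Renshaw) = R_f + β × MRP = 2.3100% + 2.30 × 5.4103% = 14.75%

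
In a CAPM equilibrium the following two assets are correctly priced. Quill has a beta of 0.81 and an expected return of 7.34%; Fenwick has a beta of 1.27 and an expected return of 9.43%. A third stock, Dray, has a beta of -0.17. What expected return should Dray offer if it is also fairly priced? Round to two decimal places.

2.89%

MRP (SML slope) = (9.43% − 7.34%) / (1.27 − 0.81) = 2.09% / 0.46 = 4.5435%
R_f (intercept) = 7.34% − 0.81 × 4.5435% = 3.6598%
E(R_Dray) = R_f + β × MRP = 3.6598% + -0.17 × 4.5435% = 2.89%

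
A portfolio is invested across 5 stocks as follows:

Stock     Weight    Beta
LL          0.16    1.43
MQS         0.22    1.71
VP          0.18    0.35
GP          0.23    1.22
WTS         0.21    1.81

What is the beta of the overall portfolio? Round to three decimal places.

β_P = Σ w_i β_i = 0.16×1.43 + 0.22×1.71 + 0.18×0.35 + 0.23×1.22 + 0.21×1.81 = 1.3287

1.329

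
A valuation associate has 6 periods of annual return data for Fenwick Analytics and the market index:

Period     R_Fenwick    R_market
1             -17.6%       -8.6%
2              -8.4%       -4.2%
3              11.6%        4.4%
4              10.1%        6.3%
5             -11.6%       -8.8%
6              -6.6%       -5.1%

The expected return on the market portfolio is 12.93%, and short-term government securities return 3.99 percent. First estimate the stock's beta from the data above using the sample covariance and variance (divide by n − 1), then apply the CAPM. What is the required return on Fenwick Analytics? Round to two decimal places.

Mean R_i = (-17.6 − 8.4 + 11.6 + 10.1 − 11.6 − 6.6) / 6 = -3.7500%
Mean R_m = (-8.6 − 4.2 + 4.4 + 6.3 − 8.8 − 5.1) / 6 = -2.6667%
Σ(R_i − R̄_i)(R_m − R̄_m) = 377.0500  ⇒  Cov = 377.0500 / 5 = 75.4100
Σ(R_m − R̄_m)² = 211.4333  ⇒  Var(R_m) = 211.4333 / 5 = 42.2867
β = Cov / Var(R_m) = 75.4100 / 42.2867 = 1.7833
MRP = 12.93% − 3.99% = 8.94%
E(R) = R_f + β × MRP = 3.99% + 1.7833 × 8.94% = 19.93%

19.93%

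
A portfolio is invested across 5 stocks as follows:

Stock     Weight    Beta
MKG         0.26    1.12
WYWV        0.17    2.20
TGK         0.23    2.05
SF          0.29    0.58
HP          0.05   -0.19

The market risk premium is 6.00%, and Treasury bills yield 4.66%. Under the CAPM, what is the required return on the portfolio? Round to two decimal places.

β_P = Σ w_i β_i = 0.26×1.12 + 0.17×2.20 + 0.23×2.05 + 0.29×0.58 + 0.05×-0.19 = 1.2954
E(R_P) = R_f + β_P × MRP = 4.66% + 1.2954 × 6.00% = 12.43%

12.43%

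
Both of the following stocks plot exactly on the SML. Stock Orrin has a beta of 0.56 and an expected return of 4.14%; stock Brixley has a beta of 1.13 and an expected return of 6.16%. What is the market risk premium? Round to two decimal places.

3.54%

Both satisfy E(R) = R_f + β·MRP, so the slope of the SML is
MRP = (6.16% − 4.14%) / (1.13 − 0.56) = 2.02% / 0.57 = 3.5439%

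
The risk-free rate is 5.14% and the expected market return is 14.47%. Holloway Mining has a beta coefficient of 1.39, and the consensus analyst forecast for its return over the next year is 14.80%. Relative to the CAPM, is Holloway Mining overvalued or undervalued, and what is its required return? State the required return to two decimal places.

Overvalued; required return 18.11%

MRP = 14.47% − 5.14% = 9.33%
Required return = R_f + β·MRP = 5.14% + 1.39 × 9.33% = 18.11%
Forecast 14.80% < required 18.11% → the stock plots below the SML → overvalued.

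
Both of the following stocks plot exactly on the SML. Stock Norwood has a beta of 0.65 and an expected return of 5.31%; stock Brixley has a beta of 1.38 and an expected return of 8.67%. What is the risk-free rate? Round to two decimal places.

2.32%

Both satisfy E(R) = R_f + β·MRP, so the slope of the SML is
MRP = (8.67% − 5.31%) / (1.38 − 0.65) = 3.36% / 0.73 = 4.6027%
R_f = E(R_Norwood) − β_Norwood·MRP = 5.31% − 0.65 × 4.6027% = 2.3182%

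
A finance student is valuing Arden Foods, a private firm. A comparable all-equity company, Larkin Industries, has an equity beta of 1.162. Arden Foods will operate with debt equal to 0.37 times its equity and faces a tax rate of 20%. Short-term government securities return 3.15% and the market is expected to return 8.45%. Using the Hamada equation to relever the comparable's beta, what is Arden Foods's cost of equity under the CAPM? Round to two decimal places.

11.13%

β_L = β_U × [1 + (1 − t)(D/E)] = 1.162 × [1 + (1 − 0.20) × 0.37]
    = 1.162 × [1 + 0.80 × 0.37] = 1.162 × 1.2960 = 1.5060
MRP = 8.45% − 3.15% = 5.30%
E(R) = R_f + β_L × MRP = 3.15% + 1.5060 × 5.30% = 11.13%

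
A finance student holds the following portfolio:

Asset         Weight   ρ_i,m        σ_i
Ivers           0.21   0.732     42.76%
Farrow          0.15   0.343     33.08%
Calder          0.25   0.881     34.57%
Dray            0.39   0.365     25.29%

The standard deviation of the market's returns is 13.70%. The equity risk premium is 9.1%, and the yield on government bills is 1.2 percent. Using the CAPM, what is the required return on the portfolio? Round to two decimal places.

14.15%

β_Ivers = 0.732 × 42.76% / 13.70% = 2.2847
β_Farrow = 0.343 × 33.08% / 13.70% = 0.8282
β_Calder = 0.881 × 34.57% / 13.70% = 2.2231
β_Dray = 0.365 × 25.29% / 13.70% = 0.6738
β_P = Σ w_i β_i = 0.21×2.2847 + 0.15×0.8282 + 0.25×2.2231 + 0.39×0.6738 = 1.4226
E(R_P) = R_f + β_P × MRP = 1.2% + 1.4226 × 9.1% = 14.15%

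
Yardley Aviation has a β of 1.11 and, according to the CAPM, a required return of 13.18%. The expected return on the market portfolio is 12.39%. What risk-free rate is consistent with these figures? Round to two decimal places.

5.21%

E(R) = R_f + β(E(R_m) − R_f) = R_f(1 − β) + β·E(R_m)
13.18% = R_f × (1 − 1.11) + 1.11 × 12.39%
13.18% = R_f × -0.11 + 13.7529%
R_f = (13.18% − 13.7529%) / -0.11 = 5.21%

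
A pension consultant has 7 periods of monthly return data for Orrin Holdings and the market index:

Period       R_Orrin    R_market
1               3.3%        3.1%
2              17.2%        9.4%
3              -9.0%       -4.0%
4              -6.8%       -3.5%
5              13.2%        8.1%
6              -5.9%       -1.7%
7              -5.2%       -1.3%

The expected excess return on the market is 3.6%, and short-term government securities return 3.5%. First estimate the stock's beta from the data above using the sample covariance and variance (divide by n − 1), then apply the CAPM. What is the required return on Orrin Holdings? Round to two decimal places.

Mean R_i = (3.3 + 17.2 − 9.0 − 6.8 + 13.2 − 5.9 − 5.2) / 7 = 0.9714%
Mean R_m = (3.1 + 9.4 − 4.0 − 3.5 + 8.1 − 1.7 − 1.3) / 7 = 1.4429%
Σ(R_i − R̄_i)(R_m − R̄_m) = 345.6086  ⇒  Cov = 345.6086 / 6 = 57.6014
Σ(R_m − R̄_m)² = 181.8371  ⇒  Var(R_m) = 181.8371 / 6 = 30.3062
β = Cov / Var(R_m) = 57.6014 / 30.3062 = 1.9006
E(R) = R_f + β × MRP = 3.5% + 1.9006 × 3.6% = 10.34%

10.34%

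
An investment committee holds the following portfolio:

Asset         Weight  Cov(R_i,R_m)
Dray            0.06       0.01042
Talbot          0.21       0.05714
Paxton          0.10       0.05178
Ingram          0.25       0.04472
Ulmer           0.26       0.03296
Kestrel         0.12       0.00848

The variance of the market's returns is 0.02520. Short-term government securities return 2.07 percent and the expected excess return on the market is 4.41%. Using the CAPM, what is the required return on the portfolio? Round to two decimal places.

β_Dray = 0.01042 / 0.02520 = 0.4135
β_Talbot = 0.05714 / 0.02520 = 2.2675
β_Paxton = 0.05178 / 0.02520 = 2.0548
β_Ingram = 0.04472 / 0.02520 = 1.7746
β_Ulmer = 0.03296 / 0.02520 = 1.3079
β_Kestrel = 0.00848 / 0.02520 = 0.3365
β_P = Σ w_i β_i = 0.06×0.4135 + 0.21×2.2675 + 0.10×2.0548 + 0.25×1.7746 + 0.26×1.3079 + 0.12×0.3365 = 1.5305
E(R_P) = R_f + β_P × MRP = 2.07% + 1.5305 × 4.41% = 8.82%

8.82%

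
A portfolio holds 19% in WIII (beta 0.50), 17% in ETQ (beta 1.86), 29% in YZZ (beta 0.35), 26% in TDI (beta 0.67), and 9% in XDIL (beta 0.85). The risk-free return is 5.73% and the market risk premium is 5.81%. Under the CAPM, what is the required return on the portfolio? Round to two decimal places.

β_P = Σ w_i β_i = 0.19×0.50 + 0.17×1.86 + 0.29×0.35 + 0.26×0.67 + 0.09×0.85 = 0.7634
E(R_P) = R_f + β_P × MRP = 5.73% + 0.7634 × 5.81% = 10.17%

10.17%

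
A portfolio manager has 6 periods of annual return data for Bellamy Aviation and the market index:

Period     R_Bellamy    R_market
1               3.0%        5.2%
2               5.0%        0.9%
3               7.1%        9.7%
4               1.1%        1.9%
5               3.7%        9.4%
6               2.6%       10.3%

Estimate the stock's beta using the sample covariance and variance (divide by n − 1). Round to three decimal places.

Mean R_i = (3.0 + 5.0 + 7.1 + 1.1 + 3.7 + 2.6) / 6 = 3.7500%
Mean R_m = (5.2 + 0.9 + 9.7 + 1.9 + 9.4 + 10.3) / 6 = 6.2333%
Σ(R_i − R̄_i)(R_m − R̄_m) = 12.3700  ⇒  Cov = 12.3700 / 5 = 2.4740
Σ(R_m − R̄_m)² = 86.8733  ⇒  Var(R_m) = 86.8733 / 5 = 17.3747
β = Cov / Var(R_m) = 2.4740 / 17.3747 = 0.1424

0.142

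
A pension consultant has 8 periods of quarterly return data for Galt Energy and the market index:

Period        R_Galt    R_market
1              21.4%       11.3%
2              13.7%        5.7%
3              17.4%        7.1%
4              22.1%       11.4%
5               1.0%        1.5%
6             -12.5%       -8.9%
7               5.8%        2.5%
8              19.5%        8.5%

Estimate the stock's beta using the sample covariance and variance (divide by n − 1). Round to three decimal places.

1.798

Mean R_i = (21.4 + 13.7 + 17.4 + 22.1 + 1.0 − 12.5 + 5.8 + 19.5) / 8 = 11.0500%
Mean R_m = (11.3 + 5.7 + 7.1 + 11.4 + 1.5 − 8.9 + 2.5 + 8.5) / 8 = 4.8875%
Σ(R_i − R̄_i)(R_m − R̄_m) = 556.3350  ⇒  Cov = 556.3350 / 7 = 79.4764
Σ(R_m − R̄_m)² = 309.4088  ⇒  Var(R_m) = 309.4088 / 7 = 44.2013
β = Cov / Var(R_m) = 79.4764 / 44.2013 = 1.7981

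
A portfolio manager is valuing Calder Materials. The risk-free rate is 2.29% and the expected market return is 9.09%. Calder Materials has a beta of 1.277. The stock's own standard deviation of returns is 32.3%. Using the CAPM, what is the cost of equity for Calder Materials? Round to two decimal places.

10.97%

Market risk premium = E(R_m) − R_f = 9.09% − 2.29% = 6.80%
E(R) = R_f + β × MRP = 2.29% + 1.277 × 6.80% = 10.97%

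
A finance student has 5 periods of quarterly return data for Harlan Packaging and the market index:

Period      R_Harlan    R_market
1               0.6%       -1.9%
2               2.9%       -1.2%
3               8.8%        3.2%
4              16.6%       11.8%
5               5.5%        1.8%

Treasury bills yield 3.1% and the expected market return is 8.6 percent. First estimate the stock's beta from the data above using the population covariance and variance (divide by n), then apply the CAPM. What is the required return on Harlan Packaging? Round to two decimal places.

Mean R_i = (0.6 + 2.9 + 8.8 + 16.6 + 5.5) / 5 = 6.8800%
Mean R_m = (-1.9 − 1.2 + 3.2 + 11.8 + 1.8) / 5 = 2.7400%
Σ(R_i − R̄_i)(R_m − R̄_m) = 135.0640  ⇒  Cov = 135.0640 / 5 = 27.0128
Σ(R_m − R̄_m)² = 120.2320  ⇒  Var(R_m) = 120.2320 / 5 = 24.0464
β = Cov / Var(R_m) = 27.0128 / 24.0464 = 1.1234
MRP = 8.6% − 3.1% = 5.50%
E(R) = R_f + β × MRP = 3.1% + 1.1234 × 5.5% = 9.28%

9.28%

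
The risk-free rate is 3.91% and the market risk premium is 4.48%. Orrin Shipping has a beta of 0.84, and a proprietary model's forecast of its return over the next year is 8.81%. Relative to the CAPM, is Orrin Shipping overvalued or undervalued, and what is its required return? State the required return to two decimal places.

Required return = R_f + β·MRP = 3.91% + 0.84 × 4.48% = 7.67%
Forecast 8.81% > required 7.67% → the stock plots above the SML → undervalued.

Undervalued; required return 7.67%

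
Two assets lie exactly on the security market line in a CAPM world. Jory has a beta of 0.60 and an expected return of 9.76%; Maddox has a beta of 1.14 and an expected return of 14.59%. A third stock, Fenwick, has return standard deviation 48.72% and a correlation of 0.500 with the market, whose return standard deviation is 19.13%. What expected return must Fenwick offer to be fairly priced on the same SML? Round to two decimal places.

15.78%

MRP = (14.59% − 9.76%) / (1.14 − 0.60) = 8.9444%
R_f = 9.76% − 0.60 × 8.9444% = 4.3934%
β_Fenwick = ρ·σ_i/σ_m = 0.500 × 48.72 / 19.13 = 1.2734
E(R_Fenwick) = R_f + β × MRP = 4.3934% + 1.2734 × 8.9444% = 15.78%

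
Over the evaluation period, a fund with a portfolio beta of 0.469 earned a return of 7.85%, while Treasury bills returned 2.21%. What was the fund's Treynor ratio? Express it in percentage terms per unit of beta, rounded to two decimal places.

12.03%

Treynor = (R_P − R_f) / β_P = (7.85% − 2.21%) / 0.4690 = 5.64% / 0.4690 = 12.03%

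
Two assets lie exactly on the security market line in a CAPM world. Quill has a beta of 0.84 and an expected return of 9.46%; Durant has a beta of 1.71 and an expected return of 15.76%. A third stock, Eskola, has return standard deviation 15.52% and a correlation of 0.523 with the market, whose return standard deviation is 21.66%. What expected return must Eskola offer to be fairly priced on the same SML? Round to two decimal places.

MRP = (15.76% − 9.46%) / (1.71 − 0.84) = 7.2414%
R_f = 9.46% − 0.84 × 7.2414% = 3.3772%
β_Eskola = ρ·σ_i/σ_m = 0.523 × 15.52 / 21.66 = 0.3747
E(R_Eskola) = R_f + β × MRP = 3.3772% + 0.3747 × 7.2414% = 6.09%

6.09%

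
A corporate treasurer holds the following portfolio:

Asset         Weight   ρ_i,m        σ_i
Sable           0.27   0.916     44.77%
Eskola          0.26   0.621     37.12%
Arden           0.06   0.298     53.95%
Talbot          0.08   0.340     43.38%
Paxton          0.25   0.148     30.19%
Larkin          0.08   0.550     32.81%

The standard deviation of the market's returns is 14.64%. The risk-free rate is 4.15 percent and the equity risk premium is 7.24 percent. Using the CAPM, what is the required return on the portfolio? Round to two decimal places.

14.92%

β_Sable = 0.916 × 44.77% / 14.64% = 2.8012
β_Eskola = 0.621 × 37.12% / 14.64% = 1.5746
β_Arden = 0.298 × 53.95% / 14.64% = 1.0982
β_Talbot = 0.340 × 43.38% / 14.64% = 1.0075
β_Paxton = 0.148 × 30.19% / 14.64% = 0.3052
β_Larkin = 0.550 × 32.81% / 14.64% = 1.2326
β_P = Σ w_i β_i = 0.27×2.8012 + 0.26×1.5746 + 0.06×1.0982 + 0.08×1.0075 + 0.25×0.3052 + 0.08×1.2326 = 1.4871
E(R_P) = R_f + β_P × MRP = 4.15% + 1.4871 × 7.24% = 14.92%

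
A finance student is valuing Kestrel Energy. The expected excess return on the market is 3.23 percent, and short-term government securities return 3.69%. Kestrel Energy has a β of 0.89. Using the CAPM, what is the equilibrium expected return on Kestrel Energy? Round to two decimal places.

6.56%

E(R) = R_f + β × MRP = 3.69% + 0.89 × 3.23% = 6.56%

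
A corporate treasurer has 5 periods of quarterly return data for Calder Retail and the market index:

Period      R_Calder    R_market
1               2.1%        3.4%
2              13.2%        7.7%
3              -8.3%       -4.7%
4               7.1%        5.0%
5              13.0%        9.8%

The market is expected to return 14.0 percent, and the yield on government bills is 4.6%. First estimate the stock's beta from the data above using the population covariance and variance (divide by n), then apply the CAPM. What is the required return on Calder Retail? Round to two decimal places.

Mean R_i = (2.1 + 13.2 − 8.3 + 7.1 + 13.0) / 5 = 5.4200%
Mean R_m = (3.4 + 7.7 − 4.7 + 5.0 + 9.8) / 5 = 4.2400%
Σ(R_i − R̄_i)(R_m − R̄_m) = 195.7860  ⇒  Cov = 195.7860 / 5 = 39.1572
Σ(R_m − R̄_m)² = 124.0920  ⇒  Var(R_m) = 124.0920 / 5 = 24.8184
β = Cov / Var(R_m) = 39.1572 / 24.8184 = 1.5777
MRP = 14.0% − 4.6% = 9.40%
E(R) = R_f + β × MRP = 4.6% + 1.5777 × 9.4% = 19.43%

19.43%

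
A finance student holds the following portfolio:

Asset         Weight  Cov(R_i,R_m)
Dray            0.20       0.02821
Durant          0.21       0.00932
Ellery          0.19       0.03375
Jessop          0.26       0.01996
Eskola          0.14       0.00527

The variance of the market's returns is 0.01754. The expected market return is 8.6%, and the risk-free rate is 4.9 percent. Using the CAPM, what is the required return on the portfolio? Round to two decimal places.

β_Dray = 0.02821 / 0.01754 = 1.6083
β_Durant = 0.00932 / 0.01754 = 0.5314
β_Ellery = 0.03375 / 0.01754 = 1.9242
β_Jessop = 0.01996 / 0.01754 = 1.1380
β_Eskola = 0.00527 / 0.01754 = 0.3005
β_P = Σ w_i β_i = 0.20×1.6083 + 0.21×0.5314 + 0.19×1.9242 + 0.26×1.1380 + 0.14×0.3005 = 1.1368
MRP = 8.6% − 4.9% = 3.70%
E(R_P) = R_f + β_P × MRP = 4.9% + 1.1368 × 3.7% = 9.11%

9.11%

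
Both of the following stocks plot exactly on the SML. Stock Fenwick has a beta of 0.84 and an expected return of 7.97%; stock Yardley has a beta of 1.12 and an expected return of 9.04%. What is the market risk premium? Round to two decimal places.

Both satisfy E(R) = R_f + β·MRP, so the slope of the SML is
MRP = (9.04% − 7.97%) / (1.12 − 0.84) = 1.07% / 0.28 = 3.8214%

3.82%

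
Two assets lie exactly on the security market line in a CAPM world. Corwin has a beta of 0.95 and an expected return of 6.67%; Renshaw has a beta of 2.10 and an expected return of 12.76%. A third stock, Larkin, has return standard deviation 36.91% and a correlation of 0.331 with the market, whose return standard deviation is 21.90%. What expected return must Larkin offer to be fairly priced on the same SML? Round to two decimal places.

4.59%

MRP = (12.76% − 6.67%) / (2.10 − 0.95) = 5.2957%
R_f = 6.67% − 0.95 × 5.2957% = 1.6391%
β_Larkin = ρ·σ_i/σ_m = 0.331 × 36.91 / 21.90 = 0.5579
E(R_Larkin) = R_f + β × MRP = 1.6391% + 0.5579 × 5.2957% = 4.59%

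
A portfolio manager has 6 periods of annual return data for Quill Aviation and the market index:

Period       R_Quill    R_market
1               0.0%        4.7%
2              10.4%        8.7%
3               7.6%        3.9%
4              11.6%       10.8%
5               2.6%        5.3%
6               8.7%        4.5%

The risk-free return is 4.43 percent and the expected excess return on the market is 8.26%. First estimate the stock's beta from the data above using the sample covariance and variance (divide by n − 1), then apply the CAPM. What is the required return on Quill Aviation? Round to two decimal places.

Mean R_i = (0.0 + 10.4 + 7.6 + 11.6 + 2.6 + 8.7) / 6 = 6.8167%
Mean R_m = (4.7 + 8.7 + 3.9 + 10.8 + 5.3 + 4.5) / 6 = 6.3167%
Σ(R_i − R̄_i)(R_m − R̄_m) = 39.9783  ⇒  Cov = 39.9783 / 5 = 7.9957
Σ(R_m − R̄_m)² = 38.5683  ⇒  Var(R_m) = 38.5683 / 5 = 7.7137
β = Cov / Var(R_m) = 7.9957 / 7.7137 = 1.0366
E(R) = R_f + β × MRP = 4.43% + 1.0366 × 8.26% = 12.99%

12.99%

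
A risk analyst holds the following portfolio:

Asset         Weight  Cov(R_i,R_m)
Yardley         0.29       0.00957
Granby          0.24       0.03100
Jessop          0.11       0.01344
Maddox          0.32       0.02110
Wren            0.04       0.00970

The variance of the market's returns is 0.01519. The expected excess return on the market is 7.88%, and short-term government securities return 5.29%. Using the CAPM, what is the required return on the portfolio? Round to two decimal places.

15.06%

β_Yardley = 0.00957 / 0.01519 = 0.6300
β_Granby = 0.03100 / 0.01519 = 2.0408
β_Jessop = 0.01344 / 0.01519 = 0.8848
β_Maddox = 0.02110 / 0.01519 = 1.3891
β_Wren = 0.00970 / 0.01519 = 0.6386
β_P = Σ w_i β_i = 0.29×0.6300 + 0.24×2.0408 + 0.11×0.8848 + 0.32×1.3891 + 0.04×0.6386 = 1.2399
E(R_P) = R_f + β_P × MRP = 5.29% + 1.2399 × 7.88% = 15.06%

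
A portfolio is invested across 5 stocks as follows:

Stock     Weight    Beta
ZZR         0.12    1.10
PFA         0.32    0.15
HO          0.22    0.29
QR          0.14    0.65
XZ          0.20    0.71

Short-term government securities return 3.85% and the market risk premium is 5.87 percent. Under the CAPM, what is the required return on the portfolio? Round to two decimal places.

6.65%

β_P = Σ w_i β_i = 0.12×1.10 + 0.32×0.15 + 0.22×0.29 + 0.14×0.65 + 0.20×0.71 = 0.4768
E(R_P) = R_f + β_P × MRP = 3.85% + 0.4768 × 5.87% = 6.65%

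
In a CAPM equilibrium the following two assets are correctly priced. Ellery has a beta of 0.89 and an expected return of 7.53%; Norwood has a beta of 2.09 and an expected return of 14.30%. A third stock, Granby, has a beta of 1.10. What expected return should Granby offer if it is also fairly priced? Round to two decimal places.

MRP (SML slope) = (14.30% − 7.53%) / (2.09 − 0.89) = 6.77% / 1.20 = 5.6417%
R_f (intercept) = 7.53% − 0.89 × 5.6417% = 2.5089%
E(R_Granby) = R_f + β × MRP = 2.5089% + 1.10 × 5.6417% = 8.71%

8.71%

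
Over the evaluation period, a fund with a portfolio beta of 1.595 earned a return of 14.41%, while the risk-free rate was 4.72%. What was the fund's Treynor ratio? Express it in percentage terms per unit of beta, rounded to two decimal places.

6.08%

Treynor = (R_P − R_f) / β_P = (14.41% − 4.72%) / 1.5950 = 9.69% / 1.5950 = 6.08%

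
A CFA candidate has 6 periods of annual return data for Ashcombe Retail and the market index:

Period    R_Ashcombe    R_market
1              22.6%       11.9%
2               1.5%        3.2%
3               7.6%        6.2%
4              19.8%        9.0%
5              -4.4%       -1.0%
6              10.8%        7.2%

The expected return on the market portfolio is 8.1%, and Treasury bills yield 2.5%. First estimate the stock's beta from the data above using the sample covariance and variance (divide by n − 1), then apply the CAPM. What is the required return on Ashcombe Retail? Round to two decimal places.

Mean R_i = (22.6 + 1.5 + 7.6 + 19.8 − 4.4 + 10.8) / 6 = 9.6500%
Mean R_m = (11.9 + 3.2 + 6.2 + 9.0 − 1.0 + 7.2) / 6 = 6.0833%
Σ(R_i − R̄_i)(R_m − R̄_m) = 228.9950  ⇒  Cov = 228.9950 / 5 = 45.7990
Σ(R_m − R̄_m)² = 102.0883  ⇒  Var(R_m) = 102.0883 / 5 = 20.4177
β = Cov / Var(R_m) = 45.7990 / 20.4177 = 2.2431
MRP = 8.1% − 2.5% = 5.60%
E(R) = R_f + β × MRP = 2.5% + 2.2431 × 5.6% = 15.06%

15.06%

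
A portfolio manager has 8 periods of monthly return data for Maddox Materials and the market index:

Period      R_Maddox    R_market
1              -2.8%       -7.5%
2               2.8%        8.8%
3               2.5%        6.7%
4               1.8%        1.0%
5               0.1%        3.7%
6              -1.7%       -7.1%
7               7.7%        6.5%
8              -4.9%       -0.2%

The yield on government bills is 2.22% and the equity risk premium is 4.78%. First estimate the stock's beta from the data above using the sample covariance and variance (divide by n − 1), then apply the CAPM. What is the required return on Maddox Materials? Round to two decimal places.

Mean R_i = (-2.8 + 2.8 + 2.5 + 1.8 + 0.1 − 1.7 + 7.7 − 4.9) / 8 = 0.6875%
Mean R_m = (-7.5 + 8.8 + 6.7 + 1.0 + 3.7 − 7.1 + 6.5 − 0.2) / 8 = 1.4875%
Σ(R_i − R̄_i)(R_m − R̄_m) = 119.4788  ⇒  Cov = 119.4788 / 7 = 17.0684
Σ(R_m − R̄_m)² = 268.2688  ⇒  Var(R_m) = 268.2688 / 7 = 38.3241
β = Cov / Var(R_m) = 17.0684 / 38.3241 = 0.4454
E(R) = R_f + β × MRP = 2.22% + 0.4454 × 4.78% = 4.35%

4.35%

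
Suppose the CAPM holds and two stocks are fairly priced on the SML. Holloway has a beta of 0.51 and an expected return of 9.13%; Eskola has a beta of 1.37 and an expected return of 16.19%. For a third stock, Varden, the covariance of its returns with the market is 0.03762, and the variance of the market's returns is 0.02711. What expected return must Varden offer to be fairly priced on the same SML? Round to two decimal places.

MRP = (16.19% − 9.13%) / (1.37 − 0.51) = 8.2093%
R_f = 9.13% − 0.51 × 8.2093% = 4.9433%
β_Varden = Cov / Var(R_m) = 0.03762 / 0.02711 = 1.3877
E(R_Varden) = R_f + β × MRP = 4.9433% + 1.3877 × 8.2093% = 16.34%

16.34%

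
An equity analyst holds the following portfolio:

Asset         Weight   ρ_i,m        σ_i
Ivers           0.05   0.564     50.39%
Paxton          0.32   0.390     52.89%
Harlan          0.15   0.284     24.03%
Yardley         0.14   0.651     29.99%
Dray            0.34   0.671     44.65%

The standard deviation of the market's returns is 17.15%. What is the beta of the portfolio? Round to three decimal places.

1.281

β_Ivers = 0.564 × 50.39% / 17.15% = 1.6571
β_Paxton = 0.390 × 52.89% / 17.15% = 1.2027
β_Harlan = 0.284 × 24.03% / 17.15% = 0.3979
β_Yardley = 0.651 × 29.99% / 17.15% = 1.1384
β_Dray = 0.671 × 44.65% / 17.15% = 1.7469
β_P = Σ w_i β_i = 0.05×1.6571 + 0.32×1.2027 + 0.15×0.3979 + 0.14×1.1384 + 0.34×1.7469 = 1.2807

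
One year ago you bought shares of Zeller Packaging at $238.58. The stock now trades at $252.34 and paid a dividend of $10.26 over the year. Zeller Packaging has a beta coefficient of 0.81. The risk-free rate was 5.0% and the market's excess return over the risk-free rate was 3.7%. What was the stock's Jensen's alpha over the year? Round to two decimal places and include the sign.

+2.07%

Realised HPR = (P1 + D1 − P0) / P0 = (252.34 + 10.26 − 238.58) / 238.58 = 24.02 / 238.58 = 10.0679%
CAPM required = R_f + β·MRP = 5.0% + 0.81 × 3.7% = 7.9970%
α = realised − required = 10.0679% − 7.9970% = +2.07%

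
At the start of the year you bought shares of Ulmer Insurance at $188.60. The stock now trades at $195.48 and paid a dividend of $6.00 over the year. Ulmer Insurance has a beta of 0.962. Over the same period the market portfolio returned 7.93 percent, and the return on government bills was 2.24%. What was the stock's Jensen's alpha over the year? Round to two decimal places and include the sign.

Realised HPR = (P1 + D1 − P0) / P0 = (195.48 + 6.00 − 188.60) / 188.60 = 12.88 / 188.60 = 6.8293%
MRP = 7.93% − 2.24% = 5.69%
CAPM required = R_f + β·MRP = 2.24% + 0.962 × 5.69% = 7.71378%
α = realised − required = 6.8293% − 7.71378% = -0.88%

-0.88%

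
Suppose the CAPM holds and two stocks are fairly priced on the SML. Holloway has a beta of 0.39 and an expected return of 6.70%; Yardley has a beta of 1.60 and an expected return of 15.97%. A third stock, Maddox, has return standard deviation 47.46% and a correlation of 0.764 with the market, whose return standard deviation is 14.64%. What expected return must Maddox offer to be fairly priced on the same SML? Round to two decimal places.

22.69%

MRP = (15.97% − 6.70%) / (1.60 − 0.39) = 7.6612%
R_f = 6.70% − 0.39 × 7.6612% = 3.7121%
β_Maddox = ρ·σ_i/σ_m = 0.764 × 47.46 / 14.64 = 2.4767
E(R_Maddox) = R_f + β × MRP = 3.7121% + 2.4767 × 7.6612% = 22.69%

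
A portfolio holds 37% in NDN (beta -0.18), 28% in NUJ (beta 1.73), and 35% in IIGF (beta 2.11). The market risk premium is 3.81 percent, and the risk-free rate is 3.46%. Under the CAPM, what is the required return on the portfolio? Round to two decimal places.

β_P = Σ w_i β_i = 0.37×-0.18 + 0.28×1.73 + 0.35×2.11 = 1.1563
E(R_P) = R_f + β_P × MRP = 3.46% + 1.1563 × 3.81% = 7.87%

7.87%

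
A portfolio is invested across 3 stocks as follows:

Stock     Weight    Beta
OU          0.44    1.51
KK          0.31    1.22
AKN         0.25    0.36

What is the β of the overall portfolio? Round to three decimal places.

β_P = Σ w_i β_i = 0.44×1.51 + 0.31×1.22 + 0.25×0.36 = 1.1326

1.133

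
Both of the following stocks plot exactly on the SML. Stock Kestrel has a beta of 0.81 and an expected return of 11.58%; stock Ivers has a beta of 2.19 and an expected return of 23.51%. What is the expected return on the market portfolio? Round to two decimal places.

Both satisfy E(R) = R_f + β·MRP, so the slope of the SML is
MRP = (23.51% − 11.58%) / (2.19 − 0.81) = 11.93% / 1.38 = 8.6449%
R_f = E(R_Kestrel) − β_Kestrel·MRP = 11.58% − 0.81 × 8.6449% = 4.5776%
E(R_m) = R_f + MRP = 4.5776% + 8.6449% = 13.22%

13.22%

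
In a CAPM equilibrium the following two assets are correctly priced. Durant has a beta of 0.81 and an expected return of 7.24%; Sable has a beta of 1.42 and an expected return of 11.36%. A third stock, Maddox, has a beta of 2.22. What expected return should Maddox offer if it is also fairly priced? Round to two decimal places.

16.76%

MRP (SML slope) = (11.36% − 7.24%) / (1.42 − 0.81) = 4.12% / 0.61 = 6.7541%
R_f (intercept) = 7.24% − 0.81 × 6.7541% = 1.7692%
E(R_Maddox) = R_f + β × MRP = 1.7692% + 2.22 × 6.7541% = 16.76%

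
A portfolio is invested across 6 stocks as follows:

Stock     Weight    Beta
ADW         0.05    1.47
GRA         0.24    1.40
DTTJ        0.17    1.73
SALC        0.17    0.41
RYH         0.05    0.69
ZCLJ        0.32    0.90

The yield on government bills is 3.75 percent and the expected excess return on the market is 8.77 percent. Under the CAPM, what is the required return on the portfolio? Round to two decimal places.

13.36%

β_P = Σ w_i β_i = 0.05×1.47 + 0.24×1.40 + 0.17×1.73 + 0.17×0.41 + 0.05×0.69 + 0.32×0.90 = 1.0958
E(R_P) = R_f + β_P × MRP = 3.75% + 1.0958 × 8.77% = 13.36%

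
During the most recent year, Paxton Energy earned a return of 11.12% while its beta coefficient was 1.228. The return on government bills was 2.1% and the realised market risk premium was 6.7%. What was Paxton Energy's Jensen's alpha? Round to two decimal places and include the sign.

CAPM benchmark = R_f + β(R_m − R_f) = 2.1% + 1.228 × 6.7% = 10.3276%
α = actual − benchmark = 11.12% − 10.3276% = +0.79%

+0.79%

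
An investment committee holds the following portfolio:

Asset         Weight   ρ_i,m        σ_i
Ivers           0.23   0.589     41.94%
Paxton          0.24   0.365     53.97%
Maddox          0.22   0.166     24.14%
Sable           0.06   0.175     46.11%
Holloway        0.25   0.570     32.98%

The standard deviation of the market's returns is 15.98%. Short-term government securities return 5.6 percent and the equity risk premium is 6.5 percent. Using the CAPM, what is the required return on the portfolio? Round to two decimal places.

12.30%

β_Ivers = 0.589 × 41.94% / 15.98% = 1.5458
β_Paxton = 0.365 × 53.97% / 15.98% = 1.2327
β_Maddox = 0.166 × 24.14% / 15.98% = 0.2508
β_Sable = 0.175 × 46.11% / 15.98% = 0.5050
β_Holloway = 0.570 × 32.98% / 15.98% = 1.1764
β_P = Σ w_i β_i = 0.23×1.5458 + 0.24×1.2327 + 0.22×0.2508 + 0.06×0.5050 + 0.25×1.1764 = 1.0310
E(R_P) = R_f + β_P × MRP = 5.6% + 1.0310 × 6.5% = 12.30%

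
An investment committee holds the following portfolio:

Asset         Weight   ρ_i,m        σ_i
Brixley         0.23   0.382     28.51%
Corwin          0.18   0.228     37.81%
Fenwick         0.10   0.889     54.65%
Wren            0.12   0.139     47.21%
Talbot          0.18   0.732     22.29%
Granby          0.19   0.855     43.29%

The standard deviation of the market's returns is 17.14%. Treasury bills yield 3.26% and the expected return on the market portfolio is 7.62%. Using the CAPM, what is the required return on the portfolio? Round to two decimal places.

β_Brixley = 0.382 × 28.51% / 17.14% = 0.6354
β_Corwin = 0.228 × 37.81% / 17.14% = 0.5030
β_Fenwick = 0.889 × 54.65% / 17.14% = 2.8345
β_Wren = 0.139 × 47.21% / 17.14% = 0.3829
β_Talbot = 0.732 × 22.29% / 17.14% = 0.9519
β_Granby = 0.855 × 43.29% / 17.14% = 2.1594
β_P = Σ w_i β_i = 0.23×0.6354 + 0.18×0.5030 + 0.10×2.8345 + 0.12×0.3829 + 0.18×0.9519 + 0.19×2.1594 = 1.1477
MRP = 7.62% − 3.26% = 4.36%
E(R_P) = R_f + β_P × MRP = 3.26% + 1.1477 × 4.36% = 8.26%

8.26%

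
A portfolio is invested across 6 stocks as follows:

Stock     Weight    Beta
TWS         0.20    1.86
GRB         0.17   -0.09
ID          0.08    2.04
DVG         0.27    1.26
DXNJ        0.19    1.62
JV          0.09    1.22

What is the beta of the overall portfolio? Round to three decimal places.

1.278

β_P = Σ w_i β_i = 0.20×1.86 + 0.17×-0.09 + 0.08×2.04 + 0.27×1.26 + 0.19×1.62 + 0.09×1.22 = 1.2777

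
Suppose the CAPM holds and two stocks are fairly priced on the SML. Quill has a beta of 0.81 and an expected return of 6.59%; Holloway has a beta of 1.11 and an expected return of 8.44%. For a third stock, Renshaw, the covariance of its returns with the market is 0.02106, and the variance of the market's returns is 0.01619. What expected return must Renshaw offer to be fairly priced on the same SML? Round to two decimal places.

9.62%

MRP = (8.44% − 6.59%) / (1.11 − 0.81) = 6.1667%
R_f = 6.59% − 0.81 × 6.1667% = 1.5950%
β_Renshaw = Cov / Var(R_m) = 0.02106 / 0.01619 = 1.3008
E(R_Renshaw) = R_f + β × MRP = 1.5950% + 1.3008 × 6.1667% = 9.62%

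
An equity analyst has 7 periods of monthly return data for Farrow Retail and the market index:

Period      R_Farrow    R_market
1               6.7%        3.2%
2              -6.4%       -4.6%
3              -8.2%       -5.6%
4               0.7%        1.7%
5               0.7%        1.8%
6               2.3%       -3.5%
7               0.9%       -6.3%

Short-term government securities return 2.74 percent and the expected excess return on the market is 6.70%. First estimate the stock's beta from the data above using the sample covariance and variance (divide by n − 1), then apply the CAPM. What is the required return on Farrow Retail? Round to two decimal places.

8.30%

Mean R_i = (6.7 − 6.4 − 8.2 + 0.7 + 0.7 + 2.3 + 0.9) / 7 = -0.4714%
Mean R_m = (3.2 − 4.6 − 5.6 + 1.7 + 1.8 − 3.5 − 6.3) / 7 = -1.9000%
Σ(R_i − R̄_i)(R_m − R̄_m) = 79.2600  ⇒  Cov = 79.2600 / 6 = 13.2100
Σ(R_m − R̄_m)² = 95.5600  ⇒  Var(R_m) = 95.5600 / 6 = 15.9267
β = Cov / Var(R_m) = 13.2100 / 15.9267 = 0.8294
E(R) = R_f + β × MRP = 2.74% + 0.8294 × 6.70% = 8.30%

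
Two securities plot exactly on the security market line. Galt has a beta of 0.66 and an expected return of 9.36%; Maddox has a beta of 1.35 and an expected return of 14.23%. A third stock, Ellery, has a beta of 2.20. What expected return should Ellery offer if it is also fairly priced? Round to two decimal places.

MRP (SML slope) = (14.23% − 9.36%) / (1.35 − 0.66) = 4.87% / 0.69 = 7.0580%
R_f (intercept) = 9.36% − 0.66 × 7.0580% = 4.7017%
E(R_Ellery) = R_f + β × MRP = 4.7017% + 2.20 × 7.0580% = 20.23%

20.23%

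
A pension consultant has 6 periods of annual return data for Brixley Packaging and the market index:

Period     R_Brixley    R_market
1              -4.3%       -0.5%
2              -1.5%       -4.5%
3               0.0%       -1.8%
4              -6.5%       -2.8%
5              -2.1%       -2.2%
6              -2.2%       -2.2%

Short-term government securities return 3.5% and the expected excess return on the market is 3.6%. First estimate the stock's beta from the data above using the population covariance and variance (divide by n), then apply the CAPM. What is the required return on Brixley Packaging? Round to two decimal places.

Mean R_i = (-4.3 − 1.5 + 0.0 − 6.5 − 2.1 − 2.2) / 6 = -2.7667%
Mean R_m = (-0.5 − 4.5 − 1.8 − 2.8 − 2.2 − 2.2) / 6 = -2.3333%
Σ(R_i − R̄_i)(R_m − R̄_m) = -2.1733  ⇒  Cov = -2.1733 / 6 = -0.3622
Σ(R_m − R̄_m)² = 8.5933  ⇒  Var(R_m) = 8.5933 / 6 = 1.4322
β = Cov / Var(R_m) = -0.3622 / 1.4322 = -0.2529
E(R) = R_f + β × MRP = 3.5% + -0.2529 × 3.6% = 2.59%

2.59%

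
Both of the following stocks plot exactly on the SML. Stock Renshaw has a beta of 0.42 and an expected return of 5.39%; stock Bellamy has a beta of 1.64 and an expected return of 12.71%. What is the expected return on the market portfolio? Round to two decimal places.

Both satisfy E(R) = R_f + β·MRP, so the slope of the SML is
MRP = (12.71% − 5.39%) / (1.64 − 0.42) = 7.32% / 1.22 = 6.0000%
R_f = E(R_Renshaw) − β_Renshaw·MRP = 5.39% − 0.42 × 6.0000% = 2.8700%
E(R_m) = R_f + MRP = 2.8700% + 6.0000% = 8.87%

8.87%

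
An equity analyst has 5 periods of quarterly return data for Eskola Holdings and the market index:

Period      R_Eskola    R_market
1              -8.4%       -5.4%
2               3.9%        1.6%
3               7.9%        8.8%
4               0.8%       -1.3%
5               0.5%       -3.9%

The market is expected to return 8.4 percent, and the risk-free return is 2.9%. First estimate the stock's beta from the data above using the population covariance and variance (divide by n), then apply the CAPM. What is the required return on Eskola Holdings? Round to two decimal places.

Mean R_i = (-8.4 + 3.9 + 7.9 + 0.8 + 0.5) / 5 = 0.9400%
Mean R_m = (-5.4 + 1.6 + 8.8 − 1.3 − 3.9) / 5 = -0.0400%
Σ(R_i − R̄_i)(R_m − R̄_m) = 118.3180  ⇒  Cov = 118.3180 / 5 = 23.6636
Σ(R_m − R̄_m)² = 126.0520  ⇒  Var(R_m) = 126.0520 / 5 = 25.2104
β = Cov / Var(R_m) = 23.6636 / 25.2104 = 0.9386
MRP = 8.4% − 2.9% = 5.50%
E(R) = R_f + β × MRP = 2.9% + 0.9386 × 5.5% = 8.06%

8.06%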